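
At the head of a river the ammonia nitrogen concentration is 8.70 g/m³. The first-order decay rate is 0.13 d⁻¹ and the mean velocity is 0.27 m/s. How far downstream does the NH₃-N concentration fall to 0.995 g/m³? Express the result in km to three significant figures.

389 km

From C = C₀·e^(−kt), t = ln(C₀/C)/k = ln(8.70/0.995)/0.13 = 2.168/0.13 = 16.68 d.
Distance = v·t = 0.27 m/s × 1.441e+06 s = 3.891e+05 m = 389.1 km.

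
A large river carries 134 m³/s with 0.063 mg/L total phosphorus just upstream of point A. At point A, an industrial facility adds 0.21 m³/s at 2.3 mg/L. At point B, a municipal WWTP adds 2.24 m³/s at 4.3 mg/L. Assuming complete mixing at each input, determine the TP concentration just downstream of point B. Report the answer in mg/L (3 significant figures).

After input A: C = (134·0.063 + 0.21·2.3) / 134.2 = 0.0665 mg/L.
After input B: C = (134.2·0.0665 + 2.24·4.3) / 136.5 = 0.136 mg/L.

0.136 mg/L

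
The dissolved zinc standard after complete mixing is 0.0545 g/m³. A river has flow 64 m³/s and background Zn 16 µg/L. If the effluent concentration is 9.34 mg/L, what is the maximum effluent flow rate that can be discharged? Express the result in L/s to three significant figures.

16 µg/L = 0.016 mg/L.
Mass balance at complete mixing: C_std·(Q_w + Q_r) = Q_w·C_e + Q_r·C_b.
Rearranging, Q_w = Q_r·(C_std − C_b)/(C_e − C_std) = 64·(0.0545 − 0.016) / (9.34 − 0.0545) = 0.2654 m³/s.
= 265.4 L/s.

265 L/s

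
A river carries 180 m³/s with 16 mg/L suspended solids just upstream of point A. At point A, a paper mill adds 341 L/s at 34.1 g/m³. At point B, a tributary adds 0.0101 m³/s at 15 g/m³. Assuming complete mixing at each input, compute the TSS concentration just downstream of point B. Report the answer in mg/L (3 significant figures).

16.0 mg/L

341 L/s = 0.341 m³/s.
After input A: C = (180·16 + 0.341·34.1) / 180.3 = 16.03 mg/L.
After input B: C = (180.3·16.03 + 0.0101·15) / 180.4 = 16.03 mg/L.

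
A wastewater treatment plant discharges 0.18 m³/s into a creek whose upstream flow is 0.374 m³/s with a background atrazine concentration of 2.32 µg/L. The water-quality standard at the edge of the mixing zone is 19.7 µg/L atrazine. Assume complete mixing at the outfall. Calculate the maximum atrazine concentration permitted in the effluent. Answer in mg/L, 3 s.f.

2.32 µg/L = 0.00232 mg/L.
19.7 µg/L = 0.0197 mg/L.
Mass balance: 0.0197·0.554 = 0.18·Cₑ + 0.374·0.00232.
Cₑ = (0.01091 − 0.0008677) / 0.18 = 0.05581 mg/L.

0.0558 mg/L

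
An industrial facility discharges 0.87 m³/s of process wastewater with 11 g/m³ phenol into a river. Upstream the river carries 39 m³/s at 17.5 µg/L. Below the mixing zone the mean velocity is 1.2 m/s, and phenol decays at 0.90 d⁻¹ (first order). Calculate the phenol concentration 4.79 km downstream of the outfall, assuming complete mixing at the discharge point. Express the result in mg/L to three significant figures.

17.5 µg/L = 0.0175 mg/L.
After complete mixing, C₀ = (0.87·11 + 39·0.0175) / 39.87 = 0.2571 mg/L.
Travel time t = 4790 m / 1.2 m/s = 3992 s = 0.0462 d.
C = 0.2571·exp(−0.90·0.0462) = 0.2571·0.9593 = 0.2467 mg/L.

0.247 mg/L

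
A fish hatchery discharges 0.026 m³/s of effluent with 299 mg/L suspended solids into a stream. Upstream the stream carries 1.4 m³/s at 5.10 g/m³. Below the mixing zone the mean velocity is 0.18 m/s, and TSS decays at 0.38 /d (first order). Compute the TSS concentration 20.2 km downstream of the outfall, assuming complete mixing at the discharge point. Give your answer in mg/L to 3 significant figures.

6.38 mg/L

After complete mixing, C₀ = (0.026·299 + 1.4·5.1) / 1.426 = 10.46 mg/L.
Travel time t = 2.02e+04 m / 0.18 m/s = 1.122e+05 s = 1.299 d.
C = 10.46·exp(−0.38·1.299) = 10.46·0.6104 = 6.384 mg/L.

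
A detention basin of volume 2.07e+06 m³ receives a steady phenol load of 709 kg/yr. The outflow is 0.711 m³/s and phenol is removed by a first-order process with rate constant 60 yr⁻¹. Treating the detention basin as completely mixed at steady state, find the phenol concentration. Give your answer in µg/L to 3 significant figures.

Outflow Q = 0.711 m³/s × 3.156e+07 s/yr = 2.244e+07 m³/yr.
Steady-state CSTR mass balance: W = Q·C + k·V·C, so C = W/(Q + kV).
Q + kV = 2.244e+07 + 60·2.07e+06 = 1.466e+08 m³/yr.
C = 709/1.466e+08 = 4.835e-06 kg/m³ = 0.004835 mg/L = 4.835 µg/L.

4.84 µg/L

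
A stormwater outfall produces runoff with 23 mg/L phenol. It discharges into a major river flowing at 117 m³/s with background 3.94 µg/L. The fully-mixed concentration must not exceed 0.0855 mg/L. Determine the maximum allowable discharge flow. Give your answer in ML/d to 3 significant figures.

36.0 ML/d

3.94 µg/L = 0.00394 mg/L.
Mass balance at complete mixing: C_std·(Q_w + Q_r) = Q_w·C_e + Q_r·C_b.
Rearranging, Q_w = Q_r·(C_std − C_b)/(C_e − C_std) = 117·(0.0855 − 0.00394) / (23 − 0.0855) = 0.4164 m³/s.
= 35.98 ML/d.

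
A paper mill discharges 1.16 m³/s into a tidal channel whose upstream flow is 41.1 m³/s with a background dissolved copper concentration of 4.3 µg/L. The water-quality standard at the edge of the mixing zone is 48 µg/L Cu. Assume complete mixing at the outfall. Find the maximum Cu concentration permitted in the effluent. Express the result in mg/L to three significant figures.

1.60 mg/L

4.3 µg/L = 0.0043 mg/L.
48 µg/L = 0.048 mg/L.
Mass balance: 0.048·42.26 = 1.16·Cₑ + 41.1·0.0043.
Cₑ = (2.028 − 0.1767) / 1.16 = 1.596 mg/L.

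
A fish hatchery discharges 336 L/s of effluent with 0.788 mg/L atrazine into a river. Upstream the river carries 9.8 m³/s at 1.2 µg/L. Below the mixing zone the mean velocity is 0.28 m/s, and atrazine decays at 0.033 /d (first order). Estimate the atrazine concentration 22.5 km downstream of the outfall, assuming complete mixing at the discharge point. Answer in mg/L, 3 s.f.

336 L/s = 0.336 m³/s.
1.2 µg/L = 0.0012 mg/L.
After complete mixing, C₀ = (0.336·0.788 + 9.8·0.0012) / 10.14 = 0.02728 mg/L.
Travel time t = 2.25e+04 m / 0.28 m/s = 8.036e+04 s = 0.9301 d.
C = 0.02728·exp(−0.033·0.9301) = 0.02728·0.9698 = 0.02646 mg/L.

0.0265 mg/L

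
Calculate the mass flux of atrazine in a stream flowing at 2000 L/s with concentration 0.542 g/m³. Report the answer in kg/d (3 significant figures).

2000 L/s = 2 m³/s.
Mass flux = Q·C = 2 m³/s × 0.542 g/m³ = 1.084 g/s.
= 1.084 g/s × 86.4 = 93.66 kg/d.

93.7 kg/d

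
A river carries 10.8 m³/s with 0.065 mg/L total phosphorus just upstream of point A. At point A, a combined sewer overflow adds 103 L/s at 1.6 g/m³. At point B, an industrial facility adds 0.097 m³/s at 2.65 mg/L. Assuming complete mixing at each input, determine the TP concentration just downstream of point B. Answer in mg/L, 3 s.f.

103 L/s = 0.103 m³/s.
After input A: C = (10.8·0.065 + 0.103·1.6) / 10.9 = 0.0795 mg/L.
After input B: C = (10.9·0.0795 + 0.097·2.65) / 11 = 0.1022 mg/L.

0.102 mg/L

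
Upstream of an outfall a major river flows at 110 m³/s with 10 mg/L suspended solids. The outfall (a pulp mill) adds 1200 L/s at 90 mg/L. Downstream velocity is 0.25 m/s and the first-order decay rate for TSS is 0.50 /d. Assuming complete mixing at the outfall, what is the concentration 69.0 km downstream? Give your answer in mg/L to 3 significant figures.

2.20 mg/L

1200 L/s = 1.2 m³/s.
After complete mixing, C₀ = (1.2·90 + 110·10) / 111.2 = 10.86 mg/L.
Travel time t = 6.9e+04 m / 0.25 m/s = 2.76e+05 s = 3.194 d.
C = 10.86·exp(−0.50·3.194) = 10.86·0.2025 = 2.199 mg/L.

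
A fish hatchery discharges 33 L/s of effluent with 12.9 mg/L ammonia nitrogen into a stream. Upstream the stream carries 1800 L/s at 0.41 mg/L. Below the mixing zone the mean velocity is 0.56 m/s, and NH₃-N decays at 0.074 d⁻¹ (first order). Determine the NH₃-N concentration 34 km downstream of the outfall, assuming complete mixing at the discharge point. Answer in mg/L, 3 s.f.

0.603 mg/L

33 L/s = 0.033 m³/s.
1800 L/s = 1.8 m³/s.
After complete mixing, C₀ = (0.033·12.9 + 1.8·0.41) / 1.833 = 0.6349 mg/L.
Travel time t = 3.4e+04 m / 0.56 m/s = 6.071e+04 s = 0.7027 d.
C = 0.6349·exp(−0.074·0.7027) = 0.6349·0.9493 = 0.6027 mg/L.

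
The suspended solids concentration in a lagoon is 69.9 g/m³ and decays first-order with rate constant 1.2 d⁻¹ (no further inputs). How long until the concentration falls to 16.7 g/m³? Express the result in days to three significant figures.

1.19 d

t = ln(C₀/C)/k = ln(69.9/16.7)/1.2 = 1.432/1.2 = 1.193 d.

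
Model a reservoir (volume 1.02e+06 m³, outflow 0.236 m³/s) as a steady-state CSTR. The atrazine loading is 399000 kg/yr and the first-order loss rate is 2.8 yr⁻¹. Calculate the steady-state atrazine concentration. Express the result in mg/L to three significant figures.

38.7 mg/L

Outflow Q = 0.236 m³/s × 3.156e+07 s/yr = 7.448e+06 m³/yr.
Steady-state CSTR mass balance: W = Q·C + k·V·C, so C = W/(Q + kV).
Q + kV = 7.448e+06 + 2.8·1.02e+06 = 1.03e+07 m³/yr.
C = 399000/1.03e+07 = 0.03872 kg/m³ = 38.72 mg/L.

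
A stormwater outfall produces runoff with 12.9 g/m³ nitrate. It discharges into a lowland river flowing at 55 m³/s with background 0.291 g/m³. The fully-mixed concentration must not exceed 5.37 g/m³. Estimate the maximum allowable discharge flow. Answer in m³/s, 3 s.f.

Mass balance at complete mixing: C_std·(Q_w + Q_r) = Q_w·C_e + Q_r·C_b.
Rearranging, Q_w = Q_r·(C_std − C_b)/(C_e − C_std) = 55·(5.37 − 0.291) / (12.9 − 5.37) = 37.1 m³/s.

37.1 m³/s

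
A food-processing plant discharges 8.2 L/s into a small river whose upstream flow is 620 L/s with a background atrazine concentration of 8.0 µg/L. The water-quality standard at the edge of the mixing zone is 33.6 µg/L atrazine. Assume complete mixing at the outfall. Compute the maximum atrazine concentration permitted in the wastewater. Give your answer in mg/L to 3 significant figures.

8.2 L/s = 0.0082 m³/s.
620 L/s = 0.62 m³/s.
8.0 µg/L = 0.008 mg/L.
33.6 µg/L = 0.0336 mg/L.
Mass balance: 0.0336·0.6282 = 0.0082·Cₑ + 0.62·0.008.
Cₑ = (0.02111 − 0.00496) / 0.0082 = 1.969 mg/L.

1.97 mg/L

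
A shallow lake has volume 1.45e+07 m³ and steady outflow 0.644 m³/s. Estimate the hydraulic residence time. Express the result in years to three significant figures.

Q = 0.644 m³/s × 3.156e+07 s/yr = 2.032e+07 m³/yr.
Hydraulic residence time τ = V/Q = 1.45e+07/2.032e+07 = 0.7135 yr.

0.713 yr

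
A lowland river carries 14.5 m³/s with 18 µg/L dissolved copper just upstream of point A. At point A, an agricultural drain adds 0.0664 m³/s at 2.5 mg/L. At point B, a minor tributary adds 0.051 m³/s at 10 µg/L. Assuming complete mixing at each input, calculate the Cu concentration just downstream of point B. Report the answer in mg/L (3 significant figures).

0.0292 mg/L

18 µg/L = 0.018 mg/L.
After input A: C = (14.5·0.018 + 0.0664·2.5) / 14.57 = 0.02931 mg/L.
10 µg/L = 0.01 mg/L.
After input B: C = (14.57·0.02931 + 0.051·0.01) / 14.62 = 0.02925 mg/L.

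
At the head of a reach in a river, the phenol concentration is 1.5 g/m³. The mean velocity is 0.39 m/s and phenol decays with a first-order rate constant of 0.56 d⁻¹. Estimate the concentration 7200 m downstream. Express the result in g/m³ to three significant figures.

Travel time t = 7200 m / 0.39 m/s = 7200/0.39 = 1.846e+04 s = 0.2137 d.
First-order decay: C = 1.5·exp(−0.56·0.2137) = 1.5·0.8872 = 1.331 g/m³.

1.33 g/m³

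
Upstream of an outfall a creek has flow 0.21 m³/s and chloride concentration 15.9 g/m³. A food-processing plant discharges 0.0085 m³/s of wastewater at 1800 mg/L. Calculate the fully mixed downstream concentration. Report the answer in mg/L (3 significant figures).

85.3 mg/L

Conservation of mass across the mixing zone: C = (0.0085·1800 + 0.21·15.9) / (0.0085 + 0.21) = 18.64/0.2185 = 85.3 mg/L.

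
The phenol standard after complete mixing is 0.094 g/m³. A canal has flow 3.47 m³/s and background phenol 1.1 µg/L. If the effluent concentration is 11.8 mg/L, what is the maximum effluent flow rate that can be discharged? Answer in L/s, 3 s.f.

1.1 µg/L = 0.0011 mg/L.
Mass balance at complete mixing: C_std·(Q_w + Q_r) = Q_w·C_e + Q_r·C_b.
Rearranging, Q_w = Q_r·(C_std − C_b)/(C_e − C_std) = 3.47·(0.094 − 0.0011) / (11.8 − 0.094) = 0.02754 m³/s.
= 27.54 L/s.

27.5 L/s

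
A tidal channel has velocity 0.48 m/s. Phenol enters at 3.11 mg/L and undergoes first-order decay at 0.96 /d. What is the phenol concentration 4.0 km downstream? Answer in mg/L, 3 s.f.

2.83 mg/L

Travel time t = 4.0 km / 0.48 m/s = 4000/0.48 = 8333 s = 0.09645 d.
First-order decay: C = 3.11·exp(−0.96·0.09645) = 3.11·0.9116 = 2.835 mg/L.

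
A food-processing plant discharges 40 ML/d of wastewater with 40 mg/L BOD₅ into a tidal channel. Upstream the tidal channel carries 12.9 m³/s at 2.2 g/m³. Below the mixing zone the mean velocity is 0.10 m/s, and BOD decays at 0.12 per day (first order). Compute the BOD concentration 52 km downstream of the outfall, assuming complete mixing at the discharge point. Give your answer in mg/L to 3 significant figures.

40 ML/d = 0.463 m³/s.
After complete mixing, C₀ = (0.463·40 + 12.9·2.2) / 13.36 = 3.51 mg/L.
Travel time t = 5.2e+04 m / 0.10 m/s = 5.2e+05 s = 6.019 d.
C = 3.51·exp(−0.12·6.019) = 3.51·0.4857 = 1.705 mg/L.

1.70 mg/L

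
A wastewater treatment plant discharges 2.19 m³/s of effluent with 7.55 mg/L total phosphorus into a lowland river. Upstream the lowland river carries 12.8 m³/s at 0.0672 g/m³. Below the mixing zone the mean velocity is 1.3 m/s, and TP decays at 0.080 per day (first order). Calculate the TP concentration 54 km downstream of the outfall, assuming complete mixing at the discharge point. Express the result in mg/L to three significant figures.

1.12 mg/L

After complete mixing, C₀ = (2.19·7.55 + 12.8·0.0672) / 14.99 = 1.16 mg/L.
Travel time t = 5.4e+04 m / 1.3 m/s = 4.154e+04 s = 0.4808 d.
C = 1.16·exp(−0.080·0.4808) = 1.16·0.9623 = 1.117 mg/L.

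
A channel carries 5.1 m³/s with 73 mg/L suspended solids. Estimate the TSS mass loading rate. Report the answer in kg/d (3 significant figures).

32200 kg/d

Mass flux = Q·C = 5.1 m³/s × 73 g/m³ = 372.3 g/s.
= 372.3 g/s × 86.4 = 3.217e+04 kg/d.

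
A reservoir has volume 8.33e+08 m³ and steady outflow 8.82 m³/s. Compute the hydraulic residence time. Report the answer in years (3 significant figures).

2.99 yr

Q = 8.82 m³/s × 3.156e+07 s/yr = 2.783e+08 m³/yr.
Hydraulic residence time τ = V/Q = 8.33e+08/2.783e+08 = 2.993 yr.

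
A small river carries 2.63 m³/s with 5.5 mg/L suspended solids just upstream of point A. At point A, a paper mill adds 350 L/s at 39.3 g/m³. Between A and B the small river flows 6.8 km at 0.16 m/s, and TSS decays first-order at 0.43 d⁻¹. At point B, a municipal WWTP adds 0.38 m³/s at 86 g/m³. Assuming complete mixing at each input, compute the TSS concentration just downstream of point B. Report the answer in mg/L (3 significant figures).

350 L/s = 0.35 m³/s.
After input A: C = (2.63·5.5 + 0.35·39.3) / 2.98 = 9.47 mg/L.
Over the 6.8 km reach to input B (t = 4.25e+04 s = 0.4919 d), decay gives C = 9.47·exp(−0.43·0.4919) = 7.664 mg/L.
After input B: C = (2.98·7.664 + 0.38·86) / 3.36 = 16.52 mg/L.

16.5 mg/L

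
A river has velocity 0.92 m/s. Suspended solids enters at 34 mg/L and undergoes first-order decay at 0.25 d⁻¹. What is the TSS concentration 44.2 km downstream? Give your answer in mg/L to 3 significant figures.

Travel time t = 44.2 km / 0.92 m/s = 4.42e+04/0.92 = 4.804e+04 s = 0.5561 d.
First-order decay: C = 34·exp(−0.25·0.5561) = 34·0.8702 = 29.59 mg/L.

29.6 mg/L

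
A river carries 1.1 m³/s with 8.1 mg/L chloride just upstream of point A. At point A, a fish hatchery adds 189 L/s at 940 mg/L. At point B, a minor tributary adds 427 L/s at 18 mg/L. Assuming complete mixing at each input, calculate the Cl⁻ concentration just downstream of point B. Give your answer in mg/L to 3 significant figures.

189 L/s = 0.189 m³/s.
After input A: C = (1.1·8.1 + 0.189·940) / 1.289 = 144.7 mg/L.
427 L/s = 0.427 m³/s.
After input B: C = (1.289·144.7 + 0.427·18) / 1.716 = 113.2 mg/L.

113 mg/L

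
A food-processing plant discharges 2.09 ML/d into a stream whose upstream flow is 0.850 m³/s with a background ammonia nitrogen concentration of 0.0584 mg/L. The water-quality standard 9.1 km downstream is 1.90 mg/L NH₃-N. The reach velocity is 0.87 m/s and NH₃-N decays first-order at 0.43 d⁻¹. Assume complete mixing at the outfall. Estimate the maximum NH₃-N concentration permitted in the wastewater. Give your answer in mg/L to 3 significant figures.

70.3 mg/L

2.09 ML/d = 0.02419 m³/s.
Travel time to the compliance point: t = 9100/0.87 = 1.046e+04 s = 0.1211 d; decay factor exp(−0.43·0.1211) = 0.9493.
So the concentration just after mixing may be at most 1.9/0.9493 = 2.002 mg/L.
Mass balance: 2.002·0.8742 = 0.02419·Cₑ + 0.85·0.0584.
Cₑ = (1.75 − 0.04964) / 0.02419 = 70.28 mg/L.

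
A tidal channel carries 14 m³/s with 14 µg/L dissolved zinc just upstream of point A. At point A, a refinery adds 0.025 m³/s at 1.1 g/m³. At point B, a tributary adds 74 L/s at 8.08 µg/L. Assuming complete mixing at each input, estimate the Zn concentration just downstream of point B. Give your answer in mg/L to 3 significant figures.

0.0159 mg/L

14 µg/L = 0.014 mg/L.
After input A: C = (14·0.014 + 0.025·1.1) / 14.03 = 0.01594 mg/L.
74 L/s = 0.074 m³/s.
8.08 µg/L = 0.00808 mg/L.
After input B: C = (14.03·0.01594 + 0.074·0.00808) / 14.1 = 0.01589 mg/L.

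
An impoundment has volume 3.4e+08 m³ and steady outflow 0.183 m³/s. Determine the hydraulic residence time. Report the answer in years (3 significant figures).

58.9 yr

Q = 0.183 m³/s × 3.156e+07 s/yr = 5.775e+06 m³/yr.
Hydraulic residence time τ = V/Q = 3.4e+08/5.775e+06 = 58.87 yr.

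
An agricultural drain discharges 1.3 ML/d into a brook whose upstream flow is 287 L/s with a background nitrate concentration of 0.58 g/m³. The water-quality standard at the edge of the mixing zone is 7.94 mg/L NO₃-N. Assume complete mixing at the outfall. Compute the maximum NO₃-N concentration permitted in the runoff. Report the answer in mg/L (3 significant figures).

1.3 ML/d = 0.01505 m³/s.
287 L/s = 0.287 m³/s.
Mass balance: 7.94·0.302 = 0.01505·Cₑ + 0.287·0.58.
Cₑ = (2.398 − 0.1665) / 0.01505 = 148.3 mg/L.

148 mg/L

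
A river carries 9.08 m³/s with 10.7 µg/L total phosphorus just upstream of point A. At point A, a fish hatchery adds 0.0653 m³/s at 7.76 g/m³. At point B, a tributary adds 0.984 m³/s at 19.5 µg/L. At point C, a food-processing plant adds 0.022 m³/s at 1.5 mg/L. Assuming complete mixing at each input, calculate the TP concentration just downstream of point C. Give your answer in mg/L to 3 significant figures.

10.7 µg/L = 0.0107 mg/L.
After input A: C = (9.08·0.0107 + 0.0653·7.76) / 9.145 = 0.06603 mg/L.
19.5 µg/L = 0.0195 mg/L.
After input B: C = (9.145·0.06603 + 0.984·0.0195) / 10.13 = 0.06151 mg/L.
After input C: C = (10.13·0.06151 + 0.022·1.5) / 10.15 = 0.06463 mg/L.

0.0646 mg/L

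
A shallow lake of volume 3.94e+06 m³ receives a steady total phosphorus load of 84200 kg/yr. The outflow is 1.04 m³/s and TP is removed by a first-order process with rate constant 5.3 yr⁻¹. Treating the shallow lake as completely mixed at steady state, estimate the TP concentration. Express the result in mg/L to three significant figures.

1.57 mg/L

Outflow Q = 1.04 m³/s × 3.156e+07 s/yr = 3.282e+07 m³/yr.
Steady-state CSTR mass balance: W = Q·C + k·V·C, so C = W/(Q + kV).
Q + kV = 3.282e+07 + 5.3·3.94e+06 = 5.37e+07 m³/yr.
C = 84200/5.37e+07 = 0.001568 kg/m³ = 1.568 mg/L.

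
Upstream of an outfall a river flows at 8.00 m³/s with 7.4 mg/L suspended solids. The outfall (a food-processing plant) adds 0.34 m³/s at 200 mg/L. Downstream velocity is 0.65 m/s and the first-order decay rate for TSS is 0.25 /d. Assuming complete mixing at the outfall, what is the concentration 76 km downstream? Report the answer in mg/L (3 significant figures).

After complete mixing, C₀ = (0.34·200 + 8·7.4) / 8.34 = 15.25 mg/L.
Travel time t = 7.6e+04 m / 0.65 m/s = 1.169e+05 s = 1.353 d.
C = 15.25·exp(−0.25·1.353) = 15.25·0.713 = 10.87 mg/L.

10.9 mg/L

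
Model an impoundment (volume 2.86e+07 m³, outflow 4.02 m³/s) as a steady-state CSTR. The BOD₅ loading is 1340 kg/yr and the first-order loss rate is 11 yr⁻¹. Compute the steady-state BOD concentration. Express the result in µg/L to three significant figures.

3.04 µg/L

Outflow Q = 4.02 m³/s × 3.156e+07 s/yr = 1.269e+08 m³/yr.
Steady-state CSTR mass balance: W = Q·C + k·V·C, so C = W/(Q + kV).
Q + kV = 1.269e+08 + 11·2.86e+07 = 4.415e+08 m³/yr.
C = 1340/4.415e+08 = 3.035e-06 kg/m³ = 0.003035 mg/L = 3.035 µg/L.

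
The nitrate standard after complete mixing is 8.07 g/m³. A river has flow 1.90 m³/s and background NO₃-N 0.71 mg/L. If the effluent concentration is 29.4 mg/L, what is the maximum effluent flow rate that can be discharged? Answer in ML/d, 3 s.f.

56.6 ML/d

Mass balance at complete mixing: C_std·(Q_w + Q_r) = Q_w·C_e + Q_r·C_b.
Rearranging, Q_w = Q_r·(C_std − C_b)/(C_e − C_std) = 1.90·(8.07 − 0.71) / (29.4 − 8.07) = 0.6556 m³/s.
= 56.64 ML/d.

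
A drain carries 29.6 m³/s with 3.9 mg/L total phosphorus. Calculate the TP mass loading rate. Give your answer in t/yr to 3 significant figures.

3640 t/yr

Mass flux = Q·C = 29.6 m³/s × 3.9 g/m³ = 115.4 g/s.
= 115.4 g/s × 31.56 = 3643 t/yr.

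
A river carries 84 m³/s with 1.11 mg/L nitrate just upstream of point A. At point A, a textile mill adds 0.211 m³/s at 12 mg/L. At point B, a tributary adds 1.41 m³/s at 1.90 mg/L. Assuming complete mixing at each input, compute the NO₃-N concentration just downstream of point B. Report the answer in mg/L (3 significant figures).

1.15 mg/L

After input A: C = (84·1.11 + 0.211·12) / 84.21 = 1.137 mg/L.
After input B: C = (84.21·1.137 + 1.41·1.9) / 85.62 = 1.15 mg/L.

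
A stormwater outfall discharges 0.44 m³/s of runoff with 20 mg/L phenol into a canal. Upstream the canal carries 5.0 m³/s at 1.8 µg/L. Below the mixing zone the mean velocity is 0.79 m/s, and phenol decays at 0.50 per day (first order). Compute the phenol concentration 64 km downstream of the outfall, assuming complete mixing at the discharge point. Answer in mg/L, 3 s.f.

1.01 mg/L

1.8 µg/L = 0.0018 mg/L.
After complete mixing, C₀ = (0.44·20 + 5·0.0018) / 5.44 = 1.619 mg/L.
Travel time t = 6.4e+04 m / 0.79 m/s = 8.101e+04 s = 0.9376 d.
C = 1.619·exp(−0.50·0.9376) = 1.619·0.6257 = 1.013 mg/L.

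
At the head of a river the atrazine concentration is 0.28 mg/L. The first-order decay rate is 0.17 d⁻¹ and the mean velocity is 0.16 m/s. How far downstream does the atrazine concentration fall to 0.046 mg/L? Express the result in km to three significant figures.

From C = C₀·e^(−kt), t = ln(C₀/C)/k = ln(0.28/0.046)/0.17 = 1.806/0.17 = 10.62 d.
Distance = v·t = 0.16 m/s × 9.179e+05 s = 1.469e+05 m = 146.9 km.

147 km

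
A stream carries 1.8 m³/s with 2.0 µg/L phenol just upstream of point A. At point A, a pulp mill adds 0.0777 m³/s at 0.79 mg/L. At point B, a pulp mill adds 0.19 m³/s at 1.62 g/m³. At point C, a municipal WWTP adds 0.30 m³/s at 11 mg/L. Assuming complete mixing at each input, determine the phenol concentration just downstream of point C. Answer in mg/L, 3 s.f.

1.55 mg/L

2.0 µg/L = 0.002 mg/L.
After input A: C = (1.8·0.002 + 0.0777·0.79) / 1.878 = 0.03461 mg/L.
After input B: C = (1.878·0.03461 + 0.19·1.62) / 2.068 = 0.1803 mg/L.
After input C: C = (2.068·0.1803 + 0.3·11) / 2.368 = 1.551 mg/L.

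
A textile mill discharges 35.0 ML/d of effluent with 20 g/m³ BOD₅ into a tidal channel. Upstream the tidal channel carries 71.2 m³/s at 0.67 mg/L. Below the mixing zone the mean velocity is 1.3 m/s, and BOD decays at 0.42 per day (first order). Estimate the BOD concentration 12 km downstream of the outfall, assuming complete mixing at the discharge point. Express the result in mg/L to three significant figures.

35.0 ML/d = 0.4051 m³/s.
After complete mixing, C₀ = (0.4051·20 + 71.2·0.67) / 71.61 = 0.7794 mg/L.
Travel time t = 1.2e+04 m / 1.3 m/s = 9231 s = 0.1068 d.
C = 0.7794·exp(−0.42·0.1068) = 0.7794·0.9561 = 0.7452 mg/L.

0.745 mg/L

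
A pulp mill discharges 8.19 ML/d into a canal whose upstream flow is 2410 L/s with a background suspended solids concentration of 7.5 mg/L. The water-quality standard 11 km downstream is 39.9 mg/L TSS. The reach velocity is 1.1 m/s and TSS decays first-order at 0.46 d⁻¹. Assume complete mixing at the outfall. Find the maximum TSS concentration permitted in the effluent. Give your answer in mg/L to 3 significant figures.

921 mg/L

8.19 ML/d = 0.09479 m³/s.
2410 L/s = 2.41 m³/s.
Travel time to the compliance point: t = 1.1e+04/1.1 = 1e+04 s = 0.1157 d; decay factor exp(−0.46·0.1157) = 0.9482.
So the concentration just after mixing may be at most 39.9/0.9482 = 42.08 mg/L.
Mass balance: 42.08·2.505 = 0.09479·Cₑ + 2.41·7.5.
Cₑ = (105.4 − 18.08) / 0.09479 = 921.3 mg/L.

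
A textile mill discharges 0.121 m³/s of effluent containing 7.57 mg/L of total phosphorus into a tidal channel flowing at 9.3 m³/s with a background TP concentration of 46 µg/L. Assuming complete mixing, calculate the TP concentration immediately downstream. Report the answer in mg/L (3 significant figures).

46 µg/L = 0.046 mg/L.
Conservation of mass across the mixing zone: C = (0.121·7.57 + 9.3·0.046) / (0.121 + 9.3) = 1.344/9.421 = 0.1426 mg/L.

0.143 mg/L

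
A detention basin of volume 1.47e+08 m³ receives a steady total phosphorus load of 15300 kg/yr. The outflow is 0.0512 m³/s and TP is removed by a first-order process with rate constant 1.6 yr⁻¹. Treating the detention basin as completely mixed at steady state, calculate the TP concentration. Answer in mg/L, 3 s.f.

Outflow Q = 0.0512 m³/s × 3.156e+07 s/yr = 1.616e+06 m³/yr.
Steady-state CSTR mass balance: W = Q·C + k·V·C, so C = W/(Q + kV).
Q + kV = 1.616e+06 + 1.6·1.47e+08 = 2.368e+08 m³/yr.
C = 15300/2.368e+08 = 6.461e-05 kg/m³ = 0.06461 mg/L.

0.0646 mg/L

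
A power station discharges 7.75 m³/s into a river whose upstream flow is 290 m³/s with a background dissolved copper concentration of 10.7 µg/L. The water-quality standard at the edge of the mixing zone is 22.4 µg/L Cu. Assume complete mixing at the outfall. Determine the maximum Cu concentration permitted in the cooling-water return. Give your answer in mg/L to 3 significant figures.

0.460 mg/L

10.7 µg/L = 0.0107 mg/L.
22.4 µg/L = 0.0224 mg/L.
Mass balance: 0.0224·297.8 = 7.75·Cₑ + 290·0.0107.
Cₑ = (6.67 − 3.103) / 7.75 = 0.4602 mg/L.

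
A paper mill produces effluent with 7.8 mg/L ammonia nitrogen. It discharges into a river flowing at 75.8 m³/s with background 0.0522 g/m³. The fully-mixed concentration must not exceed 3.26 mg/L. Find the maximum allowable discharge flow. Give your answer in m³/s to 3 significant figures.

Mass balance at complete mixing: C_std·(Q_w + Q_r) = Q_w·C_e + Q_r·C_b.
Rearranging, Q_w = Q_r·(C_std − C_b)/(C_e − C_std) = 75.8·(3.26 − 0.0522) / (7.8 − 3.26) = 53.56 m³/s.

53.6 m³/s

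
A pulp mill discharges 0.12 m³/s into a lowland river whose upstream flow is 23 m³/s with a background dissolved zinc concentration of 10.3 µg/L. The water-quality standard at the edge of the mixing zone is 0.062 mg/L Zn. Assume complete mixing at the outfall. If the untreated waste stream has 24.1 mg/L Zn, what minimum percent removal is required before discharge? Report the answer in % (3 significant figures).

58.6 %

10.3 µg/L = 0.0103 mg/L.
Mass balance: 0.062·23.12 = 0.12·Cₑ + 23·0.0103.
Cₑ = (1.433 − 0.2369) / 0.12 = 9.971 mg/L.
Required removal = 1 − 9.971/24.1 = 58.63 %.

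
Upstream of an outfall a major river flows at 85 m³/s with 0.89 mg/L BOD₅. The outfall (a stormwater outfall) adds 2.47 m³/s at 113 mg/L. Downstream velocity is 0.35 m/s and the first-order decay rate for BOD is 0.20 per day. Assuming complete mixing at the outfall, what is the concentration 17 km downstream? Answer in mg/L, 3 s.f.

After complete mixing, C₀ = (2.47·113 + 85·0.89) / 87.47 = 4.056 mg/L.
Travel time t = 1.7e+04 m / 0.35 m/s = 4.857e+04 s = 0.5622 d.
C = 4.056·exp(−0.20·0.5622) = 4.056·0.8937 = 3.624 mg/L.

3.62 mg/L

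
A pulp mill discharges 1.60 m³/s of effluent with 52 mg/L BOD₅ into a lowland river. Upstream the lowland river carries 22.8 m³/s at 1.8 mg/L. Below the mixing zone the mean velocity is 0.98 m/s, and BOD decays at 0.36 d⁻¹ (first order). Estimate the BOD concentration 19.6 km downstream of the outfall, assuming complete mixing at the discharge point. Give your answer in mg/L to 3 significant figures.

4.68 mg/L

After complete mixing, C₀ = (1.6·52 + 22.8·1.8) / 24.4 = 5.092 mg/L.
Travel time t = 1.96e+04 m / 0.98 m/s = 2e+04 s = 0.2315 d.
C = 5.092·exp(−0.36·0.2315) = 5.092·0.92 = 4.685 mg/L.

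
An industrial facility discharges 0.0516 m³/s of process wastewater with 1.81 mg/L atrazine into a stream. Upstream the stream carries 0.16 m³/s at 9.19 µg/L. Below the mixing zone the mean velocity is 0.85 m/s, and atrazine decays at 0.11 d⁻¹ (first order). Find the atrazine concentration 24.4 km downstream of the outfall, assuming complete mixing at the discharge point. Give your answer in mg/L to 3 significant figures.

0.432 mg/L

9.19 µg/L = 0.00919 mg/L.
After complete mixing, C₀ = (0.0516·1.81 + 0.16·0.00919) / 0.2116 = 0.4483 mg/L.
Travel time t = 2.44e+04 m / 0.85 m/s = 2.871e+04 s = 0.3322 d.
C = 0.4483·exp(−0.11·0.3322) = 0.4483·0.9641 = 0.4322 mg/L.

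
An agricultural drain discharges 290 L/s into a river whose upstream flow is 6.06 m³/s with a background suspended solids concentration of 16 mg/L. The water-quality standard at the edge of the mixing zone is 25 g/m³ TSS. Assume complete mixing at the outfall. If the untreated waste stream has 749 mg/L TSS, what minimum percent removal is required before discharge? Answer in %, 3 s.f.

290 L/s = 0.29 m³/s.
Mass balance: 25·6.35 = 0.29·Cₑ + 6.06·16.
Cₑ = (158.8 − 96.96) / 0.29 = 213.1 mg/L.
Required removal = 1 − 213.1/749 = 71.55 %.

71.6 %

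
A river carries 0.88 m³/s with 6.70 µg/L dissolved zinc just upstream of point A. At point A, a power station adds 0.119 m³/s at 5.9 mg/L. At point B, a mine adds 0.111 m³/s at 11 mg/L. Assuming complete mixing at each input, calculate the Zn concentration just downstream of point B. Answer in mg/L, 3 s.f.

1.74 mg/L

6.70 µg/L = 0.0067 mg/L.
After input A: C = (0.88·0.0067 + 0.119·5.9) / 0.999 = 0.7087 mg/L.
After input B: C = (0.999·0.7087 + 0.111·11) / 1.11 = 1.738 mg/L.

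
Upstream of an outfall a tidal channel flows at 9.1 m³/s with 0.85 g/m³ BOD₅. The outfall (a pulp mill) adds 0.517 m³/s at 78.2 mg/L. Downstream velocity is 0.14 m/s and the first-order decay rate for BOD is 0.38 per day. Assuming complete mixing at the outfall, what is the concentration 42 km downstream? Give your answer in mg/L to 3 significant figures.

1.34 mg/L

After complete mixing, C₀ = (0.517·78.2 + 9.1·0.85) / 9.617 = 5.008 mg/L.
Travel time t = 4.2e+04 m / 0.14 m/s = 3e+05 s = 3.472 d.
C = 5.008·exp(−0.38·3.472) = 5.008·0.2673 = 1.339 mg/L.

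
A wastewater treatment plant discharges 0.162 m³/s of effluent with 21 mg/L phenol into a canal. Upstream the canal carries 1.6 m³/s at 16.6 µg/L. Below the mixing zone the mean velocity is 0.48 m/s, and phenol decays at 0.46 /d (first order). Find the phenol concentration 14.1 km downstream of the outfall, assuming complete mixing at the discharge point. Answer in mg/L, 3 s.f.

1.66 mg/L

16.6 µg/L = 0.0166 mg/L.
After complete mixing, C₀ = (0.162·21 + 1.6·0.0166) / 1.762 = 1.946 mg/L.
Travel time t = 1.41e+04 m / 0.48 m/s = 2.938e+04 s = 0.34 d.
C = 1.946·exp(−0.46·0.34) = 1.946·0.8552 = 1.664 mg/L.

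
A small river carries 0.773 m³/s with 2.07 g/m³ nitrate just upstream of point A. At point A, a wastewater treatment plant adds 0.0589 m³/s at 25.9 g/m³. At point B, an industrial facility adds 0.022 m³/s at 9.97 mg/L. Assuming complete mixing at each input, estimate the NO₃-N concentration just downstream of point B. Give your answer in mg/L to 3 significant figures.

3.92 mg/L

After input A: C = (0.773·2.07 + 0.0589·25.9) / 0.8319 = 3.757 mg/L.
After input B: C = (0.8319·3.757 + 0.022·9.97) / 0.8539 = 3.917 mg/L.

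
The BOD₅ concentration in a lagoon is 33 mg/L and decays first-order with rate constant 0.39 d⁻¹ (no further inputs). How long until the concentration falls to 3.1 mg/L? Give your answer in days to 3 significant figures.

6.06 d

t = ln(C₀/C)/k = ln(33/3.1)/0.39 = 2.365/0.39 = 6.064 d.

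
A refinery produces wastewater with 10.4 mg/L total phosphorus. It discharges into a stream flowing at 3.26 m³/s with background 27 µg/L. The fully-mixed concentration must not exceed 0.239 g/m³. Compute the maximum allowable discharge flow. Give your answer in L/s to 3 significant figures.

68.0 L/s

27 µg/L = 0.027 mg/L.
Mass balance at complete mixing: C_std·(Q_w + Q_r) = Q_w·C_e + Q_r·C_b.
Rearranging, Q_w = Q_r·(C_std − C_b)/(C_e − C_std) = 3.26·(0.239 − 0.027) / (10.4 − 0.239) = 0.06802 m³/s.
= 68.02 L/s.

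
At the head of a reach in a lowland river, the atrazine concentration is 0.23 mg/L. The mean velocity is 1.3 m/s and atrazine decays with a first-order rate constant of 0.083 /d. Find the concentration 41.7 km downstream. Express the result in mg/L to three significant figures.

Travel time t = 41.7 km / 1.3 m/s = 4.17e+04/1.3 = 3.208e+04 s = 0.3713 d.
First-order decay: C = 0.23·exp(−0.083·0.3713) = 0.23·0.9697 = 0.223 mg/L.

0.223 mg/L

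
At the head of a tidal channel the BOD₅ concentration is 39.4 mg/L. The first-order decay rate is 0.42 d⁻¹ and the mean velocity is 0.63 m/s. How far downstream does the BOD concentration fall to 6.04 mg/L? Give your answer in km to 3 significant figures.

From C = C₀·e^(−kt), t = ln(C₀/C)/k = ln(39.4/6.04)/0.42 = 1.875/0.42 = 4.465 d.
Distance = v·t = 0.63 m/s × 3.858e+05 s = 2.43e+05 m = 243 km.

243 km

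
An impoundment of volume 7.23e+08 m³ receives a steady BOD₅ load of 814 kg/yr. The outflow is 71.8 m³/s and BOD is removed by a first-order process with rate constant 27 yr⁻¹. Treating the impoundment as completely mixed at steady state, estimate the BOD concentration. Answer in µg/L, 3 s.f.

Outflow Q = 71.8 m³/s × 3.156e+07 s/yr = 2.266e+09 m³/yr.
Steady-state CSTR mass balance: W = Q·C + k·V·C, so C = W/(Q + kV).
Q + kV = 2.266e+09 + 27·7.23e+08 = 2.179e+10 m³/yr.
C = 814/2.179e+10 = 3.736e-08 kg/m³ = 3.736e-05 mg/L = 0.03736 µg/L.

0.0374 µg/L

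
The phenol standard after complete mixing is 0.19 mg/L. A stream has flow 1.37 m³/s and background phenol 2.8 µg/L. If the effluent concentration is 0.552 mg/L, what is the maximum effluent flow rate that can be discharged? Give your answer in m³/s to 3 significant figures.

2.8 µg/L = 0.0028 mg/L.
Mass balance at complete mixing: C_std·(Q_w + Q_r) = Q_w·C_e + Q_r·C_b.
Rearranging, Q_w = Q_r·(C_std − C_b)/(C_e − C_std) = 1.37·(0.19 − 0.0028) / (0.552 − 0.19) = 0.7085 m³/s.

0.708 m³/s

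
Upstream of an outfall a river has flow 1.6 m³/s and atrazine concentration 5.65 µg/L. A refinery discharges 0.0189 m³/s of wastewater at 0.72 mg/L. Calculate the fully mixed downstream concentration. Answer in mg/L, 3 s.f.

5.65 µg/L = 0.00565 mg/L.
Conservation of mass across the mixing zone: C = (0.0189·0.72 + 1.6·0.00565) / (0.0189 + 1.6) = 0.02265/1.619 = 0.01399 mg/L.

0.0140 mg/L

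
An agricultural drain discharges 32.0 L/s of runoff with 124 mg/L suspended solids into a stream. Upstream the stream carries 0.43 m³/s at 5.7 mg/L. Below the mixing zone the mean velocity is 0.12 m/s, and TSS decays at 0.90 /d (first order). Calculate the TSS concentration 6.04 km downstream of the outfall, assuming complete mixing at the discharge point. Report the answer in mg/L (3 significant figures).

32.0 L/s = 0.032 m³/s.
After complete mixing, C₀ = (0.032·124 + 0.43·5.7) / 0.462 = 13.89 mg/L.
Travel time t = 6040 m / 0.12 m/s = 5.033e+04 s = 0.5826 d.
C = 13.89·exp(−0.90·0.5826) = 13.89·0.592 = 8.225 mg/L.

8.22 mg/L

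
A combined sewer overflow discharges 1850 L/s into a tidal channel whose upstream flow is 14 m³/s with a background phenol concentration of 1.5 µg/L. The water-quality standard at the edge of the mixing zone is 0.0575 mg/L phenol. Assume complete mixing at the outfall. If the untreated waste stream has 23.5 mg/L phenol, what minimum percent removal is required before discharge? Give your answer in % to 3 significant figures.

98.0 %

1850 L/s = 1.85 m³/s.
1.5 µg/L = 0.0015 mg/L.
Mass balance: 0.0575·15.85 = 1.85·Cₑ + 14·0.0015.
Cₑ = (0.9114 − 0.021) / 1.85 = 0.4813 mg/L.
Required removal = 1 − 0.4813/23.5 = 97.95 %.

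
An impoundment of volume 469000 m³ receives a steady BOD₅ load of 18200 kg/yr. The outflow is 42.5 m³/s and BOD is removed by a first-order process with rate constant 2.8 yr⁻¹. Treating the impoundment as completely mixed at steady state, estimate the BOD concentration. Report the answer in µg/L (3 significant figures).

13.6 µg/L

Outflow Q = 42.5 m³/s × 3.156e+07 s/yr = 1.341e+09 m³/yr.
Steady-state CSTR mass balance: W = Q·C + k·V·C, so C = W/(Q + kV).
Q + kV = 1.341e+09 + 2.8·469000 = 1.343e+09 m³/yr.
C = 18200/1.343e+09 = 1.356e-05 kg/m³ = 0.01356 mg/L = 13.56 µg/L.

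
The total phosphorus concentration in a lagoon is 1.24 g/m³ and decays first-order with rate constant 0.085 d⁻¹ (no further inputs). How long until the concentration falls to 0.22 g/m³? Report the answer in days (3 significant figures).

20.3 d

t = ln(C₀/C)/k = ln(1.24/0.22)/0.085 = 1.729/0.085 = 20.34 d.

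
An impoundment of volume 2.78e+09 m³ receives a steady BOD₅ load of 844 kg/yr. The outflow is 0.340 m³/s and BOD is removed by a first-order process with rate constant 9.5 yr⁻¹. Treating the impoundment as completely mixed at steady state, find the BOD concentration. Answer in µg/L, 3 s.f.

Outflow Q = 0.340 m³/s × 3.156e+07 s/yr = 1.073e+07 m³/yr.
Steady-state CSTR mass balance: W = Q·C + k·V·C, so C = W/(Q + kV).
Q + kV = 1.073e+07 + 9.5·2.78e+09 = 2.642e+10 m³/yr.
C = 844/2.642e+10 = 3.194e-08 kg/m³ = 3.194e-05 mg/L = 0.03194 µg/L.

0.0319 µg/L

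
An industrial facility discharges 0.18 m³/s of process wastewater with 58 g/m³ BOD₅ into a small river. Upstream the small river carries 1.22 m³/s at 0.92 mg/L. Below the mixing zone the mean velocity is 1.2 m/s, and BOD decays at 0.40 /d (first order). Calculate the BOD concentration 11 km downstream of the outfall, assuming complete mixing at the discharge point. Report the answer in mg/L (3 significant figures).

7.92 mg/L

After complete mixing, C₀ = (0.18·58 + 1.22·0.92) / 1.4 = 8.259 mg/L.
Travel time t = 1.1e+04 m / 1.2 m/s = 9167 s = 0.1061 d.
C = 8.259·exp(−0.40·0.1061) = 8.259·0.9584 = 7.916 mg/L.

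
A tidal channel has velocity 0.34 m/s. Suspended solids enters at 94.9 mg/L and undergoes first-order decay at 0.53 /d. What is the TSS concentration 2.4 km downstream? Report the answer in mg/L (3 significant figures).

Travel time t = 2.4 km / 0.34 m/s = 2400/0.34 = 7059 s = 0.0817 d.
First-order decay: C = 94.9·exp(−0.53·0.0817) = 94.9·0.9576 = 90.88 mg/L.

90.9 mg/L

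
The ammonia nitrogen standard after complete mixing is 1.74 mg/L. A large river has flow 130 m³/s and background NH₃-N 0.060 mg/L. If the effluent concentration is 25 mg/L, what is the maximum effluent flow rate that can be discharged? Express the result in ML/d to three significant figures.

Mass balance at complete mixing: C_std·(Q_w + Q_r) = Q_w·C_e + Q_r·C_b.
Rearranging, Q_w = Q_r·(C_std − C_b)/(C_e − C_std) = 130·(1.74 − 0.06) / (25 − 1.74) = 9.39 m³/s.
= 811.3 ML/d.

811 ML/d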